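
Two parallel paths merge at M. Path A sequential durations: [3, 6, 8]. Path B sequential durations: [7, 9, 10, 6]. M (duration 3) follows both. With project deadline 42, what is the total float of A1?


Forward pass: ES(A1) = sum of predecessors on chain A = 0
EF = ES + duration = 0 + 3 = 3
Backward pass: LF(M) = deadline = 42; LS(M) = 42 - 3 = 39
LF(A1) = LS(M) - sum(successors on chain A) = 39 - 14 = 25
LS = LF - duration = 25 - 3 = 22
Total float = LS - ES = 22 - 0 = 22

22


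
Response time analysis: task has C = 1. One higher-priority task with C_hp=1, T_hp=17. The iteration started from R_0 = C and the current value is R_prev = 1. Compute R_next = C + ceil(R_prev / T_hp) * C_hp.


R_next = C + ceil(R_prev / T_hp) * C_hp
ceil(1 / 17) = ceil(0.0588) = 1
Interference = 1 * 1 = 1
R_next = 1 + 1 = 2

2


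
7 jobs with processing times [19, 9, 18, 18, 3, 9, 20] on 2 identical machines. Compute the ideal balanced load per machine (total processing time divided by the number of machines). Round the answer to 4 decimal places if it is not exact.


Total processing time = 19 + 9 + 18 + 18 + 3 + 9 + 20 = 96
Number of machines = 2
Ideal balanced load = 96 / 2 = 48.0

48.0


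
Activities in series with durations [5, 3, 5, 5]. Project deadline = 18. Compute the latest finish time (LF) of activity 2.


LF(activity 2) = deadline - sum of successor durations
Successors: activities 3 through 4 with durations [5, 5]
Sum of successor durations = 10
LF = 18 - 10 = 8

8


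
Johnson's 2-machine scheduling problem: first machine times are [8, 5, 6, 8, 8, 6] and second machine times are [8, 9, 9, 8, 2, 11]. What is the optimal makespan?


Apply Johnson's rule:
  Group 1 (a <= b): [(2, 5, 9), (3, 6, 9), (6, 6, 11), (1, 8, 8), (4, 8, 8)]
  Group 2 (a > b): [(5, 8, 2)]
Optimal job order: [2, 3, 6, 1, 4, 5]
Schedule:
  Job 2: M1 done at 5, M2 done at 14
  Job 3: M1 done at 11, M2 done at 23
  Job 6: M1 done at 17, M2 done at 34
  Job 1: M1 done at 25, M2 done at 42
  Job 4: M1 done at 33, M2 done at 50
  Job 5: M1 done at 41, M2 done at 52
Makespan = 52

52


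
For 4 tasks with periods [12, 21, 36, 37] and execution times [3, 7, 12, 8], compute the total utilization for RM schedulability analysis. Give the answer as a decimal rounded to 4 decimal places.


Compute individual utilizations (exact fractions):
  Task 1: C/T = 3/12 = 1/4 (approx. 0.25)
  Task 2: C/T = 7/21 = 1/3 (approx. 0.3333)
  Task 3: C/T = 12/36 = 1/3 (approx. 0.3333)
  Task 4: C/T = 8/37 (approx. 0.2162)
Total utilization U = 1/4 + 1/3 + 1/3 + 8/37 = 503/444
Rounded to 4 decimal places: U = 1.1329
RM (Liu & Layland) bound for 4 tasks = 0.756828; compare with U = 503/444 (approx. 1.132883)
U > 1, so the task set is not schedulable (processor overloaded).

1.1329


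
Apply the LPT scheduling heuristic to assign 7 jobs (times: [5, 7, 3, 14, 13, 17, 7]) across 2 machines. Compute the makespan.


Sort jobs in decreasing order (LPT): [17, 14, 13, 7, 7, 5, 3]
Assign each job to the least loaded machine:
  Machine 1: jobs [17, 7, 7, 3], load = 34
  Machine 2: jobs [14, 13, 5], load = 32
Makespan = max load = 34

34


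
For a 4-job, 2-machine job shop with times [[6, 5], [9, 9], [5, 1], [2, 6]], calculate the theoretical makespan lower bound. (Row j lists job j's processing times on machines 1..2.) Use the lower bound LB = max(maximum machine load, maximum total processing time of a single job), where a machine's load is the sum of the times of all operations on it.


Machine loads:
  Machine 1: 6 + 9 + 5 + 2 = 22
  Machine 2: 5 + 9 + 1 + 6 = 21
Max machine load = 22
Job totals:
  Job 1: 11
  Job 2: 18
  Job 3: 6
  Job 4: 8
Max job total = 18
Lower bound = max(22, 18) = 22

22


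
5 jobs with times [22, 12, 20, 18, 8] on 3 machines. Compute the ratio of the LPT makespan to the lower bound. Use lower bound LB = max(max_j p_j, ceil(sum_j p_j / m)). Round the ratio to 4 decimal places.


LPT order: [22, 20, 18, 12, 8]
Machine loads after assignment: [22, 28, 30]
LPT makespan = 30
Lower bound = max(max_job, ceil(total/3)) = max(22, 27) = 27
Ratio = 30 / 27 = 1.1111

1.1111


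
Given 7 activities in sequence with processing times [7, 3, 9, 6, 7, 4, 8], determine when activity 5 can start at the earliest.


Activity 5 starts after activities 1 through 4 complete.
Predecessor durations: [7, 3, 9, 6]
ES = 7 + 3 + 9 + 6 = 25

25


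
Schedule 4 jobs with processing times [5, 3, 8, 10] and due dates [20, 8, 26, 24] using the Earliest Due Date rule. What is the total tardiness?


Sort by due date (EDD order): [(3, 8), (5, 20), (10, 24), (8, 26)]
Compute completion times and tardiness:
  Job 1: p=3, d=8, C=3, tardiness=max(0,3-8)=0
  Job 2: p=5, d=20, C=8, tardiness=max(0,8-20)=0
  Job 3: p=10, d=24, C=18, tardiness=max(0,18-24)=0
  Job 4: p=8, d=26, C=26, tardiness=max(0,26-26)=0
Total tardiness = 0

0


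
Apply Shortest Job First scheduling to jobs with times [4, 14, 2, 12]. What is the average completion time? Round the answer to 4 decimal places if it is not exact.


SJF order (ascending): [2, 4, 12, 14]
Completion times:
  Job 1: burst=2, C=2
  Job 2: burst=4, C=6
  Job 3: burst=12, C=18
  Job 4: burst=14, C=32
Average completion = 58/4 = 14.5

14.5


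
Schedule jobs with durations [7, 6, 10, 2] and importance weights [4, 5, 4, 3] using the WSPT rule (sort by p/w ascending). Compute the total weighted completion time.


Compute p/w ratios and sort ascending (WSPT): [(2, 3), (6, 5), (7, 4), (10, 4)]
Compute weighted completion times:
  Job (p=2,w=3): C=2, w*C=3*2=6
  Job (p=6,w=5): C=8, w*C=5*8=40
  Job (p=7,w=4): C=15, w*C=4*15=60
  Job (p=10,w=4): C=25, w*C=4*25=100
Total weighted completion time = 206

206


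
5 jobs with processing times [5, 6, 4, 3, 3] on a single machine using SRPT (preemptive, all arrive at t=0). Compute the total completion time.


Since all jobs arrive at t=0, SRPT equals SPT ordering.
SPT order: [3, 3, 4, 5, 6]
Completion times:
  Job 1: p=3, C=3
  Job 2: p=3, C=6
  Job 3: p=4, C=10
  Job 4: p=5, C=15
  Job 5: p=6, C=21
Total completion time = 3 + 6 + 10 + 15 + 21 = 55

55


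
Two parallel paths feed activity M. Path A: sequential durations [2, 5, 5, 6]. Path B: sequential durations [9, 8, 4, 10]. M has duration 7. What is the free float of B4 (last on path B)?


ES(B4) = sum of predecessors on chain B = 21
EF(B4) = ES + duration = 21 + 10 = 31
Successor of B4 is M. ES(M) = max(sum(A), sum(B)) = max(18, 31) = 31
Free float = ES(successor) - EF(current) = 31 - 31 = 0

0


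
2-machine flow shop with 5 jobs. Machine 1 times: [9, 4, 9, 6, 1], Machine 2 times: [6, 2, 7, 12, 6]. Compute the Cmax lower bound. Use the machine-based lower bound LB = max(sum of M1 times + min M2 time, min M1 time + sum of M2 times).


LB1 = sum(M1 times) + min(M2 times) = 29 + 2 = 31
LB2 = min(M1 times) + sum(M2 times) = 1 + 33 = 34
Lower bound = max(LB1, LB2) = max(31, 34) = 34

34


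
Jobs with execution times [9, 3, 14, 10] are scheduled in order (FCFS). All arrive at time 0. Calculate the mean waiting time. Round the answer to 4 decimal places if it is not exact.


FCFS order (as given): [9, 3, 14, 10]
Waiting times:
  Job 1: wait = 0
  Job 2: wait = 9
  Job 3: wait = 12
  Job 4: wait = 26
Sum of waiting times = 47
Average waiting time = 47/4 = 11.75

11.75


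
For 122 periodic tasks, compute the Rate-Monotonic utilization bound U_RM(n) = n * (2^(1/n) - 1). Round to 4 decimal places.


Compute 2^(1/122) = 1.0056977048
Subtract 1: 1.0056977048 - 1 = 0.0056977048
Multiply by n: 122 * 0.0056977048 = 0.6951199856
Round to 4 dp: 0.6951

0.6951


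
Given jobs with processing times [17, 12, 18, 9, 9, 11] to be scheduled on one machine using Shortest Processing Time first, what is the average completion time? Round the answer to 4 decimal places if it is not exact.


Sort jobs by processing time (SPT order): [9, 9, 11, 12, 17, 18]
Compute completion times sequentially:
  Job 1: processing = 9, completes at 9
  Job 2: processing = 9, completes at 18
  Job 3: processing = 11, completes at 29
  Job 4: processing = 12, completes at 41
  Job 5: processing = 17, completes at 58
  Job 6: processing = 18, completes at 76
Sum of completion times = 231
Average completion time = 231/6 = 38.5

38.5


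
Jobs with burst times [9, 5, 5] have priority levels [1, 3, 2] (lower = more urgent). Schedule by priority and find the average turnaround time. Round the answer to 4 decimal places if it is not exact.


Sort by priority (ascending = highest first):
Order: [(1, 9), (2, 5), (3, 5)]
Completion times:
  Priority 1, burst=9, C=9
  Priority 2, burst=5, C=14
  Priority 3, burst=5, C=19
Average turnaround = 42/3 = 14.0

14.0


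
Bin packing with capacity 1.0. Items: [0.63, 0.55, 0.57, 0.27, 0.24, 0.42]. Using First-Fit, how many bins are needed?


Place items sequentially using First-Fit:
  Item 0.63 -> new Bin 1
  Item 0.55 -> new Bin 2
  Item 0.57 -> new Bin 3
  Item 0.27 -> Bin 1 (now 0.9)
  Item 0.24 -> Bin 2 (now 0.79)
  Item 0.42 -> Bin 3 (now 0.99)
Total bins used = 3

3


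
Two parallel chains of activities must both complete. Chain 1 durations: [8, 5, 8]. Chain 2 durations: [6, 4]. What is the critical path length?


Path A total = 8 + 5 + 8 = 21
Path B total = 6 + 4 = 10
Critical path = longest path = max(21, 10) = 21

21


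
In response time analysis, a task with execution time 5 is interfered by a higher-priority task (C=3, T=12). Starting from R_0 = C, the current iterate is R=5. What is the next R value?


R_next = C + ceil(R_prev / T_hp) * C_hp
ceil(5 / 12) = ceil(0.4167) = 1
Interference = 1 * 3 = 3
R_next = 5 + 3 = 8

8


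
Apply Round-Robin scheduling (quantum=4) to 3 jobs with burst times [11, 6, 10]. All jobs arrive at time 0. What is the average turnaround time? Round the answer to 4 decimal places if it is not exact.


Time quantum = 4
Execution trace:
  J1 runs 4 units, time = 4
  J2 runs 4 units, time = 8
  J3 runs 4 units, time = 12
  J1 runs 4 units, time = 16
  J2 runs 2 units, time = 18
  J3 runs 4 units, time = 22
  J1 runs 3 units, time = 25
  J3 runs 2 units, time = 27
Finish times: [25, 18, 27]
Average turnaround = 70/3 = 23.3333

23.3333


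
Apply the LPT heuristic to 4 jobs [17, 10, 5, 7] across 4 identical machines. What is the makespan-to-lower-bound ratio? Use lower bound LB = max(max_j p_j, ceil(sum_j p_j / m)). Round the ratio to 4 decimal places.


LPT order: [17, 10, 7, 5]
Machine loads after assignment: [17, 10, 7, 5]
LPT makespan = 17
Lower bound = max(max_job, ceil(total/4)) = max(17, 10) = 17
Ratio = 17 / 17 = 1.0

1.0


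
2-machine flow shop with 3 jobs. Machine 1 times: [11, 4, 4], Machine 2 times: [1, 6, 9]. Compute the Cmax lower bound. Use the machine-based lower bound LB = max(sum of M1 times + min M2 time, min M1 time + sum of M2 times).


LB1 = sum(M1 times) + min(M2 times) = 19 + 1 = 20
LB2 = min(M1 times) + sum(M2 times) = 4 + 16 = 20
Lower bound = max(LB1, LB2) = max(20, 20) = 20

20


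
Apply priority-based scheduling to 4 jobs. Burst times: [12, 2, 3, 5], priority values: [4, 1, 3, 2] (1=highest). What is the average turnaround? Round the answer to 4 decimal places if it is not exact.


Sort by priority (ascending = highest first):
Order: [(1, 2), (2, 5), (3, 3), (4, 12)]
Completion times:
  Priority 1, burst=2, C=2
  Priority 2, burst=5, C=7
  Priority 3, burst=3, C=10
  Priority 4, burst=12, C=22
Average turnaround = 41/4 = 10.25

10.25


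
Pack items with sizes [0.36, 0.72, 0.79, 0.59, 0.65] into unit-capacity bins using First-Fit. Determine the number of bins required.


Place items sequentially using First-Fit:
  Item 0.36 -> new Bin 1
  Item 0.72 -> new Bin 2
  Item 0.79 -> new Bin 3
  Item 0.59 -> Bin 1 (now 0.95)
  Item 0.65 -> new Bin 4
Total bins used = 4

4


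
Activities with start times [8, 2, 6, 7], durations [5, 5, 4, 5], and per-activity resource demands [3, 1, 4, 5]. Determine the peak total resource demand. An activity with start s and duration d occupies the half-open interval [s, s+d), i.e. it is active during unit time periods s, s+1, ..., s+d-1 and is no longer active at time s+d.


Each activity i is active on [start_i, start_i + duration_i).
Compute total resource usage per time slot:
  t=0: active resources = [], total = 0
  t=1: active resources = [], total = 0
  t=2: active resources = [1], total = 1
  t=3: active resources = [1], total = 1
  t=4: active resources = [1], total = 1
  t=5: active resources = [1], total = 1
  t=6: active resources = [1, 4], total = 5
  t=7: active resources = [4, 5], total = 9
  t=8: active resources = [3, 4, 5], total = 12
  t=9: active resources = [3, 4, 5], total = 12
  t=10: active resources = [3, 5], total = 8
  t=11: active resources = [3, 5], total = 8
  t=12: active resources = [3], total = 3
Peak resource demand = 12

12


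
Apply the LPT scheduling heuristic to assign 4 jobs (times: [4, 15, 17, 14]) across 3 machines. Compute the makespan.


Sort jobs in decreasing order (LPT): [17, 15, 14, 4]
Assign each job to the least loaded machine:
  Machine 1: jobs [17], load = 17
  Machine 2: jobs [15], load = 15
  Machine 3: jobs [14, 4], load = 18
Makespan = max load = 18

18


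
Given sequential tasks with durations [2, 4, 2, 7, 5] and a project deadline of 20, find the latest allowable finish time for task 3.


LF(activity 3) = deadline - sum of successor durations
Successors: activities 4 through 5 with durations [7, 5]
Sum of successor durations = 12
LF = 20 - 12 = 8

8


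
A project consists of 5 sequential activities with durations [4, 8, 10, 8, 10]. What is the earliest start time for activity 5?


Activity 5 starts after activities 1 through 4 complete.
Predecessor durations: [4, 8, 10, 8]
ES = 4 + 8 + 10 + 8 = 30

30


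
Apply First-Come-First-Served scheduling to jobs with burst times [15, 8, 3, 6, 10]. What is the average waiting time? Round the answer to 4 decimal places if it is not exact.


FCFS order (as given): [15, 8, 3, 6, 10]
Waiting times:
  Job 1: wait = 0
  Job 2: wait = 15
  Job 3: wait = 23
  Job 4: wait = 26
  Job 5: wait = 32
Sum of waiting times = 96
Average waiting time = 96/5 = 19.2

19.2


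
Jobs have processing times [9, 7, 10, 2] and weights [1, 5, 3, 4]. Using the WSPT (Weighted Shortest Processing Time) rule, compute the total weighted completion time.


Compute p/w ratios and sort ascending (WSPT): [(2, 4), (7, 5), (10, 3), (9, 1)]
Compute weighted completion times:
  Job (p=2,w=4): C=2, w*C=4*2=8
  Job (p=7,w=5): C=9, w*C=5*9=45
  Job (p=10,w=3): C=19, w*C=3*19=57
  Job (p=9,w=1): C=28, w*C=1*28=28
Total weighted completion time = 138

138


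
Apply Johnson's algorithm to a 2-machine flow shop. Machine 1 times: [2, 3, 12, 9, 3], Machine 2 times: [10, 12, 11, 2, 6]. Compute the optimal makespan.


Apply Johnson's rule:
  Group 1 (a <= b): [(1, 2, 10), (2, 3, 12), (5, 3, 6)]
  Group 2 (a > b): [(3, 12, 11), (4, 9, 2)]
Optimal job order: [1, 2, 5, 3, 4]
Schedule:
  Job 1: M1 done at 2, M2 done at 12
  Job 2: M1 done at 5, M2 done at 24
  Job 5: M1 done at 8, M2 done at 30
  Job 3: M1 done at 20, M2 done at 41
  Job 4: M1 done at 29, M2 done at 43
Makespan = 43

43


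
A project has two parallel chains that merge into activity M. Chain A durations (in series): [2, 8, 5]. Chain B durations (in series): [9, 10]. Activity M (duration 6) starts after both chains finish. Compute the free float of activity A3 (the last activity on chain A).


ES(A3) = sum of predecessors on chain A = 10
EF(A3) = ES + duration = 10 + 5 = 15
Successor of A3 is M. ES(M) = max(sum(A), sum(B)) = max(15, 19) = 19
Free float = ES(successor) - EF(current) = 19 - 15 = 4

4


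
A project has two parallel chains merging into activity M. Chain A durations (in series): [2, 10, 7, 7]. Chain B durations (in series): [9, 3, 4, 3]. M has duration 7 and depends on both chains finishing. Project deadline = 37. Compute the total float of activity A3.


Forward pass: ES(A3) = sum of predecessors on chain A = 12
EF = ES + duration = 12 + 7 = 19
Backward pass: LF(M) = deadline = 37; LS(M) = 37 - 7 = 30
LF(A3) = LS(M) - sum(successors on chain A) = 30 - 7 = 23
LS = LF - duration = 23 - 7 = 16
Total float = LS - ES = 16 - 12 = 4

4


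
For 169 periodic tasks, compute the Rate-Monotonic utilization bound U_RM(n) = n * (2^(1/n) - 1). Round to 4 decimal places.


Compute 2^(1/169) = 1.0041098851
Subtract 1: 1.0041098851 - 1 = 0.0041098851
Multiply by n: 169 * 0.0041098851 = 0.6945705819
Round to 4 dp: 0.6946

0.6946


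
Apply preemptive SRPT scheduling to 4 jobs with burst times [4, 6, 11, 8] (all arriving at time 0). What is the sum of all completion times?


Since all jobs arrive at t=0, SRPT equals SPT ordering.
SPT order: [4, 6, 8, 11]
Completion times:
  Job 1: p=4, C=4
  Job 2: p=6, C=10
  Job 3: p=8, C=18
  Job 4: p=11, C=29
Total completion time = 4 + 10 + 18 + 29 = 61

61


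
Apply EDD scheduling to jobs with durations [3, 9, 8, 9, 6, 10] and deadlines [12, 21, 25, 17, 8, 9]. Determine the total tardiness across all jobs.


Sort by due date (EDD order): [(6, 8), (10, 9), (3, 12), (9, 17), (9, 21), (8, 25)]
Compute completion times and tardiness:
  Job 1: p=6, d=8, C=6, tardiness=max(0,6-8)=0
  Job 2: p=10, d=9, C=16, tardiness=max(0,16-9)=7
  Job 3: p=3, d=12, C=19, tardiness=max(0,19-12)=7
  Job 4: p=9, d=17, C=28, tardiness=max(0,28-17)=11
  Job 5: p=9, d=21, C=37, tardiness=max(0,37-21)=16
  Job 6: p=8, d=25, C=45, tardiness=max(0,45-25)=20
Total tardiness = 61

61


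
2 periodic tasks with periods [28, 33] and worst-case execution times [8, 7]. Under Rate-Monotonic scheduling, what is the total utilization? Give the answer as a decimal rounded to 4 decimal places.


Compute individual utilizations (exact fractions):
  Task 1: C/T = 8/28 = 2/7 (approx. 0.2857)
  Task 2: C/T = 7/33 (approx. 0.2121)
Total utilization U = 2/7 + 7/33 = 115/231
Rounded to 4 decimal places: U = 0.4978
RM (Liu & Layland) bound for 2 tasks = 0.828427; compare with U = 115/231 (approx. 0.497835)
U <= bound, so schedulable by RM sufficient condition.

0.4978


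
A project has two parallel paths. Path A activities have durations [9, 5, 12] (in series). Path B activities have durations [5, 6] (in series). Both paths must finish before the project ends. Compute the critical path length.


Path A total = 9 + 5 + 12 = 26
Path B total = 5 + 6 = 11
Critical path = longest path = max(26, 11) = 26

26


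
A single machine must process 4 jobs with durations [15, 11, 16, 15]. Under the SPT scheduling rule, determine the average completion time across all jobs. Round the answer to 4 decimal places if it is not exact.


Sort jobs by processing time (SPT order): [11, 15, 15, 16]
Compute completion times sequentially:
  Job 1: processing = 11, completes at 11
  Job 2: processing = 15, completes at 26
  Job 3: processing = 15, completes at 41
  Job 4: processing = 16, completes at 57
Sum of completion times = 135
Average completion time = 135/4 = 33.75

33.75


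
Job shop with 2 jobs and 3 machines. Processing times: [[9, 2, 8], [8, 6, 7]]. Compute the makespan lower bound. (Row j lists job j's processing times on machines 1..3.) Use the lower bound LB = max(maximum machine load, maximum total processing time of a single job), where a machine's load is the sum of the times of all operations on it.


Machine loads:
  Machine 1: 9 + 8 = 17
  Machine 2: 2 + 6 = 8
  Machine 3: 8 + 7 = 15
Max machine load = 17
Job totals:
  Job 1: 19
  Job 2: 21
Max job total = 21
Lower bound = max(17, 21) = 21

21


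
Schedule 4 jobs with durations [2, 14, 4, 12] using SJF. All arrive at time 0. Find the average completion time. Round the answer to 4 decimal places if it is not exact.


SJF order (ascending): [2, 4, 12, 14]
Completion times:
  Job 1: burst=2, C=2
  Job 2: burst=4, C=6
  Job 3: burst=12, C=18
  Job 4: burst=14, C=32
Average completion = 58/4 = 14.5

14.5


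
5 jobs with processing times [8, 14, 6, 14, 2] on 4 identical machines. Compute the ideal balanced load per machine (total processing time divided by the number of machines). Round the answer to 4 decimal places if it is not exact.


Total processing time = 8 + 14 + 6 + 14 + 2 = 44
Number of machines = 4
Ideal balanced load = 44 / 4 = 11.0

11.0


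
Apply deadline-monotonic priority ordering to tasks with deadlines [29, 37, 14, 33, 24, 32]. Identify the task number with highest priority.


Sort tasks by relative deadline (ascending):
  Task 3: deadline = 14
  Task 5: deadline = 24
  Task 1: deadline = 29
  Task 6: deadline = 32
  Task 4: deadline = 33
  Task 2: deadline = 37
Priority order (highest first): [3, 5, 1, 6, 4, 2]
Highest priority task = 3

3


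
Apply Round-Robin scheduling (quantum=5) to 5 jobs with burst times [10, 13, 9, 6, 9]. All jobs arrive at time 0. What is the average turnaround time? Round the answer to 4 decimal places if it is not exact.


Time quantum = 5
Execution trace:
  J1 runs 5 units, time = 5
  J2 runs 5 units, time = 10
  J3 runs 5 units, time = 15
  J4 runs 5 units, time = 20
  J5 runs 5 units, time = 25
  J1 runs 5 units, time = 30
  J2 runs 5 units, time = 35
  J3 runs 4 units, time = 39
  J4 runs 1 units, time = 40
  J5 runs 4 units, time = 44
  J2 runs 3 units, time = 47
Finish times: [30, 47, 39, 40, 44]
Average turnaround = 200/5 = 40.0

40.0


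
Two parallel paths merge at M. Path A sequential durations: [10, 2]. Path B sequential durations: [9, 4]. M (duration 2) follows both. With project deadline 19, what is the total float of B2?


Forward pass: ES(B2) = sum of predecessors on chain B = 9
EF = ES + duration = 9 + 4 = 13
Backward pass: LF(M) = deadline = 19; LS(M) = 19 - 2 = 17
LF(B2) = LS(M) - sum(successors on chain B) = 17 - 0 = 17
LS = LF - duration = 17 - 4 = 13
Total float = LS - ES = 13 - 9 = 4

4


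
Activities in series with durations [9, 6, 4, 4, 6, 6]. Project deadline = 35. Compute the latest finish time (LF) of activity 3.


LF(activity 3) = deadline - sum of successor durations
Successors: activities 4 through 6 with durations [4, 6, 6]
Sum of successor durations = 16
LF = 35 - 16 = 19

19


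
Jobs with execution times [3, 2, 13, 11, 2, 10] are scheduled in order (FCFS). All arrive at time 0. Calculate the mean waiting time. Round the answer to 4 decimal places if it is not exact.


FCFS order (as given): [3, 2, 13, 11, 2, 10]
Waiting times:
  Job 1: wait = 0
  Job 2: wait = 3
  Job 3: wait = 5
  Job 4: wait = 18
  Job 5: wait = 29
  Job 6: wait = 31
Sum of waiting times = 86
Average waiting time = 86/6 = 14.3333

14.3333


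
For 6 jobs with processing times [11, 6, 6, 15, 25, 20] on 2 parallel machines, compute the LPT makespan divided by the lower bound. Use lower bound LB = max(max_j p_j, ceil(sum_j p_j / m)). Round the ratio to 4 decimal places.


LPT order: [25, 20, 15, 11, 6, 6]
Machine loads after assignment: [42, 41]
LPT makespan = 42
Lower bound = max(max_job, ceil(total/2)) = max(25, 42) = 42
Ratio = 42 / 42 = 1.0

1.0


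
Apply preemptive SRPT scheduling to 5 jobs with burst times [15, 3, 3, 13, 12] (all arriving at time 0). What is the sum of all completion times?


Since all jobs arrive at t=0, SRPT equals SPT ordering.
SPT order: [3, 3, 12, 13, 15]
Completion times:
  Job 1: p=3, C=3
  Job 2: p=3, C=6
  Job 3: p=12, C=18
  Job 4: p=13, C=31
  Job 5: p=15, C=46
Total completion time = 3 + 6 + 18 + 31 + 46 = 104

104


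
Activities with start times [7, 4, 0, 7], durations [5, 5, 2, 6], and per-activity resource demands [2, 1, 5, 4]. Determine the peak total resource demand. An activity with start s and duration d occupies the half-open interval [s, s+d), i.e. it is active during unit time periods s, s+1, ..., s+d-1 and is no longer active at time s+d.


Each activity i is active on [start_i, start_i + duration_i).
Compute total resource usage per time slot:
  t=0: active resources = [5], total = 5
  t=1: active resources = [5], total = 5
  t=2: active resources = [], total = 0
  t=3: active resources = [], total = 0
  t=4: active resources = [1], total = 1
  t=5: active resources = [1], total = 1
  t=6: active resources = [1], total = 1
  t=7: active resources = [2, 1, 4], total = 7
  t=8: active resources = [2, 1, 4], total = 7
  t=9: active resources = [2, 4], total = 6
  t=10: active resources = [2, 4], total = 6
  t=11: active resources = [2, 4], total = 6
  t=12: active resources = [4], total = 4
Peak resource demand = 7

7


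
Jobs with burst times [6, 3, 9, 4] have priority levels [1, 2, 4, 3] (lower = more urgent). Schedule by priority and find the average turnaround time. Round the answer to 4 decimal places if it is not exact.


Sort by priority (ascending = highest first):
Order: [(1, 6), (2, 3), (3, 4), (4, 9)]
Completion times:
  Priority 1, burst=6, C=6
  Priority 2, burst=3, C=9
  Priority 3, burst=4, C=13
  Priority 4, burst=9, C=22
Average turnaround = 50/4 = 12.5

12.5


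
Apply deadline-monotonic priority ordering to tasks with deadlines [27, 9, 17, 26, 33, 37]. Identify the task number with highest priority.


Sort tasks by relative deadline (ascending):
  Task 2: deadline = 9
  Task 3: deadline = 17
  Task 4: deadline = 26
  Task 1: deadline = 27
  Task 5: deadline = 33
  Task 6: deadline = 37
Priority order (highest first): [2, 3, 4, 1, 5, 6]
Highest priority task = 2

2


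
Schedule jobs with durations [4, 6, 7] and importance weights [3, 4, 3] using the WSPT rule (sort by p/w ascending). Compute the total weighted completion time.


Compute p/w ratios and sort ascending (WSPT): [(4, 3), (6, 4), (7, 3)]
Compute weighted completion times:
  Job (p=4,w=3): C=4, w*C=3*4=12
  Job (p=6,w=4): C=10, w*C=4*10=40
  Job (p=7,w=3): C=17, w*C=3*17=51
Total weighted completion time = 103

103


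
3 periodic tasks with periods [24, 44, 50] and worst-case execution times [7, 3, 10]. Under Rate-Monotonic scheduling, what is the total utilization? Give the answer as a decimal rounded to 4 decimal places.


Compute individual utilizations (exact fractions):
  Task 1: C/T = 7/24 (approx. 0.2917)
  Task 2: C/T = 3/44 (approx. 0.0682)
  Task 3: C/T = 10/50 = 1/5 (approx. 0.2)
Total utilization U = 7/24 + 3/44 + 1/5 = 739/1320
Rounded to 4 decimal places: U = 0.5598
RM (Liu & Layland) bound for 3 tasks = 0.779763; compare with U = 739/1320 (approx. 0.559848)
U <= bound, so schedulable by RM sufficient condition.

0.5598


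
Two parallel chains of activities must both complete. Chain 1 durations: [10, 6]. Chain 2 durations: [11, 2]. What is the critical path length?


Path A total = 10 + 6 = 16
Path B total = 11 + 2 = 13
Critical path = longest path = max(16, 13) = 16

16


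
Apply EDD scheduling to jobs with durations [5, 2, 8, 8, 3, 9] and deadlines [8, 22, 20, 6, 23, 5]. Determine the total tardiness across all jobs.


Sort by due date (EDD order): [(9, 5), (8, 6), (5, 8), (8, 20), (2, 22), (3, 23)]
Compute completion times and tardiness:
  Job 1: p=9, d=5, C=9, tardiness=max(0,9-5)=4
  Job 2: p=8, d=6, C=17, tardiness=max(0,17-6)=11
  Job 3: p=5, d=8, C=22, tardiness=max(0,22-8)=14
  Job 4: p=8, d=20, C=30, tardiness=max(0,30-20)=10
  Job 5: p=2, d=22, C=32, tardiness=max(0,32-22)=10
  Job 6: p=3, d=23, C=35, tardiness=max(0,35-23)=12
Total tardiness = 61

61


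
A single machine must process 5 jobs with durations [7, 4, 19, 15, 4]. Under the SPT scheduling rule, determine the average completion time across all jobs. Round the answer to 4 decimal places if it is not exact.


Sort jobs by processing time (SPT order): [4, 4, 7, 15, 19]
Compute completion times sequentially:
  Job 1: processing = 4, completes at 4
  Job 2: processing = 4, completes at 8
  Job 3: processing = 7, completes at 15
  Job 4: processing = 15, completes at 30
  Job 5: processing = 19, completes at 49
Sum of completion times = 106
Average completion time = 106/5 = 21.2

21.2


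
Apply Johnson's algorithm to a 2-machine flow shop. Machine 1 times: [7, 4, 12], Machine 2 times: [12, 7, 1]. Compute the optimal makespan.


Apply Johnson's rule:
  Group 1 (a <= b): [(2, 4, 7), (1, 7, 12)]
  Group 2 (a > b): [(3, 12, 1)]
Optimal job order: [2, 1, 3]
Schedule:
  Job 2: M1 done at 4, M2 done at 11
  Job 1: M1 done at 11, M2 done at 23
  Job 3: M1 done at 23, M2 done at 24
Makespan = 24

24


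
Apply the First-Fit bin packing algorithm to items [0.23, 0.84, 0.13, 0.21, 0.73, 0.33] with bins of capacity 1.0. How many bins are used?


Place items sequentially using First-Fit:
  Item 0.23 -> new Bin 1
  Item 0.84 -> new Bin 2
  Item 0.13 -> Bin 1 (now 0.36)
  Item 0.21 -> Bin 1 (now 0.57)
  Item 0.73 -> new Bin 3
  Item 0.33 -> Bin 1 (now 0.9)
Total bins used = 3

3


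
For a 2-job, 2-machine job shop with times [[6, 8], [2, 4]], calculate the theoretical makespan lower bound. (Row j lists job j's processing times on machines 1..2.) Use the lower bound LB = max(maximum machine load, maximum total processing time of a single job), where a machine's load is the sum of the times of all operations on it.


Machine loads:
  Machine 1: 6 + 2 = 8
  Machine 2: 8 + 4 = 12
Max machine load = 12
Job totals:
  Job 1: 14
  Job 2: 6
Max job total = 14
Lower bound = max(12, 14) = 14

14


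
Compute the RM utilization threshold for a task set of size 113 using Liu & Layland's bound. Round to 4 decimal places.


Compute 2^(1/113) = 1.0061528976
Subtract 1: 1.0061528976 - 1 = 0.0061528976
Multiply by n: 113 * 0.0061528976 = 0.6952774288
Round to 4 dp: 0.6953

0.6953


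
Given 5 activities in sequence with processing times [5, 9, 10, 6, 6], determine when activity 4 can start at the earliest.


Activity 4 starts after activities 1 through 3 complete.
Predecessor durations: [5, 9, 10]
ES = 5 + 9 + 10 = 24

24


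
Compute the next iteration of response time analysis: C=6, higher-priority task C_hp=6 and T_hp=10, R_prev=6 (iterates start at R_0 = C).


R_next = C + ceil(R_prev / T_hp) * C_hp
ceil(6 / 10) = ceil(0.6) = 1
Interference = 1 * 6 = 6
R_next = 6 + 6 = 12

12


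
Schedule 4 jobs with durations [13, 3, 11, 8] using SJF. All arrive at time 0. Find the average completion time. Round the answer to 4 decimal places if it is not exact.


SJF order (ascending): [3, 8, 11, 13]
Completion times:
  Job 1: burst=3, C=3
  Job 2: burst=8, C=11
  Job 3: burst=11, C=22
  Job 4: burst=13, C=35
Average completion = 71/4 = 17.75

17.75


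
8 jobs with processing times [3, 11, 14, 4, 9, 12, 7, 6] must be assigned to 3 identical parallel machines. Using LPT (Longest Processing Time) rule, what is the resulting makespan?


Sort jobs in decreasing order (LPT): [14, 12, 11, 9, 7, 6, 4, 3]
Assign each job to the least loaded machine:
  Machine 1: jobs [14, 6, 3], load = 23
  Machine 2: jobs [12, 7, 4], load = 23
  Machine 3: jobs [11, 9], load = 20
Makespan = max load = 23

23


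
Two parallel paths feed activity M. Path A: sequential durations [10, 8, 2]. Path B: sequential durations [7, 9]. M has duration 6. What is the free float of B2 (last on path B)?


ES(B2) = sum of predecessors on chain B = 7
EF(B2) = ES + duration = 7 + 9 = 16
Successor of B2 is M. ES(M) = max(sum(A), sum(B)) = max(20, 16) = 20
Free float = ES(successor) - EF(current) = 20 - 16 = 4

4


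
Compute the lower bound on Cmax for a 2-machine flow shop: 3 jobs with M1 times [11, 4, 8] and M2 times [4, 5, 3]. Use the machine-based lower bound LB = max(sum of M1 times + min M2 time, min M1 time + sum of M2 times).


LB1 = sum(M1 times) + min(M2 times) = 23 + 3 = 26
LB2 = min(M1 times) + sum(M2 times) = 4 + 12 = 16
Lower bound = max(LB1, LB2) = max(26, 16) = 26

26


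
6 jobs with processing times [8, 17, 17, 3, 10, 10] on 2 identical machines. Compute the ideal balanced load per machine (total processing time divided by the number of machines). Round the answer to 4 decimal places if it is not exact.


Total processing time = 8 + 17 + 17 + 3 + 10 + 10 = 65
Number of machines = 2
Ideal balanced load = 65 / 2 = 32.5

32.5


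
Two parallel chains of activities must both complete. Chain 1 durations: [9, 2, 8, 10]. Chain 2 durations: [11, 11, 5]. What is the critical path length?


Path A total = 9 + 2 + 8 + 10 = 29
Path B total = 11 + 11 + 5 = 27
Critical path = longest path = max(29, 27) = 29

29


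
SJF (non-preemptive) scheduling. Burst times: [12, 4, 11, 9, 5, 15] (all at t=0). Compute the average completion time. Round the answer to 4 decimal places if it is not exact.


SJF order (ascending): [4, 5, 9, 11, 12, 15]
Completion times:
  Job 1: burst=4, C=4
  Job 2: burst=5, C=9
  Job 3: burst=9, C=18
  Job 4: burst=11, C=29
  Job 5: burst=12, C=41
  Job 6: burst=15, C=56
Average completion = 157/6 = 26.1667

26.1667


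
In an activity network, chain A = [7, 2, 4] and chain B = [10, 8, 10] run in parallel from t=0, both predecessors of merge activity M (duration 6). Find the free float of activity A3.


ES(A3) = sum of predecessors on chain A = 9
EF(A3) = ES + duration = 9 + 4 = 13
Successor of A3 is M. ES(M) = max(sum(A), sum(B)) = max(13, 28) = 28
Free float = ES(successor) - EF(current) = 28 - 13 = 15

15


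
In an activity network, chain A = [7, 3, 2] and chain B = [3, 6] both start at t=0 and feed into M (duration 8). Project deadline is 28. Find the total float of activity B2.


Forward pass: ES(B2) = sum of predecessors on chain B = 3
EF = ES + duration = 3 + 6 = 9
Backward pass: LF(M) = deadline = 28; LS(M) = 28 - 8 = 20
LF(B2) = LS(M) - sum(successors on chain B) = 20 - 0 = 20
LS = LF - duration = 20 - 6 = 14
Total float = LS - ES = 14 - 3 = 11

11


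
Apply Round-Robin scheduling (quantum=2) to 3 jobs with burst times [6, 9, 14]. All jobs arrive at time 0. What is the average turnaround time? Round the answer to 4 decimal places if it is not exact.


Time quantum = 2
Execution trace:
  J1 runs 2 units, time = 2
  J2 runs 2 units, time = 4
  J3 runs 2 units, time = 6
  J1 runs 2 units, time = 8
  J2 runs 2 units, time = 10
  J3 runs 2 units, time = 12
  J1 runs 2 units, time = 14
  J2 runs 2 units, time = 16
  J3 runs 2 units, time = 18
  J2 runs 2 units, time = 20
  J3 runs 2 units, time = 22
  J2 runs 1 units, time = 23
  J3 runs 2 units, time = 25
  J3 runs 2 units, time = 27
  J3 runs 2 units, time = 29
Finish times: [14, 23, 29]
Average turnaround = 66/3 = 22.0

22.0


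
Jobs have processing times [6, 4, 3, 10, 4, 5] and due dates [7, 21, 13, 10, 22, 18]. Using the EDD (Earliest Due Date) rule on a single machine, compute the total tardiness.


Sort by due date (EDD order): [(6, 7), (10, 10), (3, 13), (5, 18), (4, 21), (4, 22)]
Compute completion times and tardiness:
  Job 1: p=6, d=7, C=6, tardiness=max(0,6-7)=0
  Job 2: p=10, d=10, C=16, tardiness=max(0,16-10)=6
  Job 3: p=3, d=13, C=19, tardiness=max(0,19-13)=6
  Job 4: p=5, d=18, C=24, tardiness=max(0,24-18)=6
  Job 5: p=4, d=21, C=28, tardiness=max(0,28-21)=7
  Job 6: p=4, d=22, C=32, tardiness=max(0,32-22)=10
Total tardiness = 35

35


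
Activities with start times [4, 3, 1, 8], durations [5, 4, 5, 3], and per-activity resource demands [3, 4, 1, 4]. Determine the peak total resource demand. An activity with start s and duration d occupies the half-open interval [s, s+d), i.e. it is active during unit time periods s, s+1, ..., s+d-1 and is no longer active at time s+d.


Each activity i is active on [start_i, start_i + duration_i).
Compute total resource usage per time slot:
  t=0: active resources = [], total = 0
  t=1: active resources = [1], total = 1
  t=2: active resources = [1], total = 1
  t=3: active resources = [4, 1], total = 5
  t=4: active resources = [3, 4, 1], total = 8
  t=5: active resources = [3, 4, 1], total = 8
  t=6: active resources = [3, 4], total = 7
  t=7: active resources = [3], total = 3
  t=8: active resources = [3, 4], total = 7
  t=9: active resources = [4], total = 4
  t=10: active resources = [4], total = 4
Peak resource demand = 8

8


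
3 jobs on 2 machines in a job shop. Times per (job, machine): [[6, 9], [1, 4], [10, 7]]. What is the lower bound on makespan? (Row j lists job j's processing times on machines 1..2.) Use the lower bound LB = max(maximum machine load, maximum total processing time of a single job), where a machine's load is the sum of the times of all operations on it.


Machine loads:
  Machine 1: 6 + 1 + 10 = 17
  Machine 2: 9 + 4 + 7 = 20
Max machine load = 20
Job totals:
  Job 1: 15
  Job 2: 5
  Job 3: 17
Max job total = 17
Lower bound = max(20, 17) = 20

20


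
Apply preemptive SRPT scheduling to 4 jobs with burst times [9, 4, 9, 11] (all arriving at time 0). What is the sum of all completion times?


Since all jobs arrive at t=0, SRPT equals SPT ordering.
SPT order: [4, 9, 9, 11]
Completion times:
  Job 1: p=4, C=4
  Job 2: p=9, C=13
  Job 3: p=9, C=22
  Job 4: p=11, C=33
Total completion time = 4 + 13 + 22 + 33 = 72

72


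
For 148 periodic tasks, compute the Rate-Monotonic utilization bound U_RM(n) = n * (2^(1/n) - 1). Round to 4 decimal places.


Compute 2^(1/148) = 1.0046944113
Subtract 1: 1.0046944113 - 1 = 0.0046944113
Multiply by n: 148 * 0.0046944113 = 0.6947728724
Round to 4 dp: 0.6948

0.6948


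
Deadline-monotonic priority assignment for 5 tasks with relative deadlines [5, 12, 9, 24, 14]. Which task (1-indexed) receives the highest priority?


Sort tasks by relative deadline (ascending):
  Task 1: deadline = 5
  Task 3: deadline = 9
  Task 2: deadline = 12
  Task 5: deadline = 14
  Task 4: deadline = 24
Priority order (highest first): [1, 3, 2, 5, 4]
Highest priority task = 1

1


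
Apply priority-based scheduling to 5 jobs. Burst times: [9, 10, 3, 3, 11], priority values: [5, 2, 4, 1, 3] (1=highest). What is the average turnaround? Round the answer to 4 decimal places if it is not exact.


Sort by priority (ascending = highest first):
Order: [(1, 3), (2, 10), (3, 11), (4, 3), (5, 9)]
Completion times:
  Priority 1, burst=3, C=3
  Priority 2, burst=10, C=13
  Priority 3, burst=11, C=24
  Priority 4, burst=3, C=27
  Priority 5, burst=9, C=36
Average turnaround = 103/5 = 20.6

20.6


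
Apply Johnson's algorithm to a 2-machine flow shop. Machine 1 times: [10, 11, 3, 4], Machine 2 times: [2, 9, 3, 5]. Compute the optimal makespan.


Apply Johnson's rule:
  Group 1 (a <= b): [(3, 3, 3), (4, 4, 5)]
  Group 2 (a > b): [(2, 11, 9), (1, 10, 2)]
Optimal job order: [3, 4, 2, 1]
Schedule:
  Job 3: M1 done at 3, M2 done at 6
  Job 4: M1 done at 7, M2 done at 12
  Job 2: M1 done at 18, M2 done at 27
  Job 1: M1 done at 28, M2 done at 30
Makespan = 30

30


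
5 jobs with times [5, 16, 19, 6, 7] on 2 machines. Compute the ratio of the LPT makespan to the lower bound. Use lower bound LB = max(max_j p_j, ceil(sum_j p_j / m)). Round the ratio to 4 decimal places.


LPT order: [19, 16, 7, 6, 5]
Machine loads after assignment: [25, 28]
LPT makespan = 28
Lower bound = max(max_job, ceil(total/2)) = max(19, 27) = 27
Ratio = 28 / 27 = 1.037

1.037


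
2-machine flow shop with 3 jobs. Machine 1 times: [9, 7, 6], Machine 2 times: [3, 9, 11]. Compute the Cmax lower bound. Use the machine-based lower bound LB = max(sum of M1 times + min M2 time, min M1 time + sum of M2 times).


LB1 = sum(M1 times) + min(M2 times) = 22 + 3 = 25
LB2 = min(M1 times) + sum(M2 times) = 6 + 23 = 29
Lower bound = max(LB1, LB2) = max(25, 29) = 29

29


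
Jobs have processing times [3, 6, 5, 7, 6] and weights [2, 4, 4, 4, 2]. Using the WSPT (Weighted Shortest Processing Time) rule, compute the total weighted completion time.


Compute p/w ratios and sort ascending (WSPT): [(5, 4), (3, 2), (6, 4), (7, 4), (6, 2)]
Compute weighted completion times:
  Job (p=5,w=4): C=5, w*C=4*5=20
  Job (p=3,w=2): C=8, w*C=2*8=16
  Job (p=6,w=4): C=14, w*C=4*14=56
  Job (p=7,w=4): C=21, w*C=4*21=84
  Job (p=6,w=2): C=27, w*C=2*27=54
Total weighted completion time = 230

230


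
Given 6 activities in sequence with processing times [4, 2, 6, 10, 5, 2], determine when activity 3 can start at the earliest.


Activity 3 starts after activities 1 through 2 complete.
Predecessor durations: [4, 2]
ES = 4 + 2 = 6

6


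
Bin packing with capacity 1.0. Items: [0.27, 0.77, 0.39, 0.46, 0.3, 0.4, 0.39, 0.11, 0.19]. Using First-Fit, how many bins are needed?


Place items sequentially using First-Fit:
  Item 0.27 -> new Bin 1
  Item 0.77 -> new Bin 2
  Item 0.39 -> Bin 1 (now 0.66)
  Item 0.46 -> new Bin 3
  Item 0.3 -> Bin 1 (now 0.96)
  Item 0.4 -> Bin 3 (now 0.86)
  Item 0.39 -> new Bin 4
  Item 0.11 -> Bin 2 (now 0.88)
  Item 0.19 -> Bin 4 (now 0.58)
Total bins used = 4

4
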